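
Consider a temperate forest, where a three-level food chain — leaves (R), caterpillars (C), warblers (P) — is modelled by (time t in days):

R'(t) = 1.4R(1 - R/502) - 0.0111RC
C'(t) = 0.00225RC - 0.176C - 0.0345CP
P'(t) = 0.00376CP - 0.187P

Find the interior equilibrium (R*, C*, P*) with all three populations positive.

R* ≈ 304, C* ≈ 49.7, P* ≈ 14.7

From dP/dt = 0: 0.00376C* = 0.187, so C* = 49.7.
From dR/dt = 0: 1.4(1 - R*/502) = 0.0111·49.7, giving R* = 502·(1 - 0.394) = 304.
From dC/dt = 0: 0.00225·304 - 0.176 = 0.0345P*, so P* = 0.508/0.0345 = 14.7.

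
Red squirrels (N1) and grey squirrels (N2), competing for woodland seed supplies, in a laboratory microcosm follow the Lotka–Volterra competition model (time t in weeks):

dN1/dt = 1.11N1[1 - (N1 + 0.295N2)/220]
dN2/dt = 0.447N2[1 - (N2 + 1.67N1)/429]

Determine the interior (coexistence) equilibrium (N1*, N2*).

Setting both brackets to zero gives the nullclines N1 + 0.295N2 = 220 and 1.67N1 + N2 = 429.
Substituting N2 = 429 - 1.67N1 into the first: N1(1 - 0.295·1.67) = 220 - 0.295·429.
So N1* = 93.4/0.507 = 184, and then N2* = 429 - 1.67·184 = 121.

N1* ≈ 184, N2* ≈ 121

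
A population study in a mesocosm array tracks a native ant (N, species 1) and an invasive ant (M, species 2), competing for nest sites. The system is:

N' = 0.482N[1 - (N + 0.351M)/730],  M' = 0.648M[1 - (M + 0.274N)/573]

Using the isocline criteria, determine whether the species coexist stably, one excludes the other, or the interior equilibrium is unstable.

Compare the nullcline intercepts: K1/α12 = 730/0.351 = 2080 > K2 = 573; K2/α21 = 573/0.274 = 2090 > K1 = 730.
Since both inequalities hold, each species can invade when rare, so the interior equilibrium is stable.

stable coexistence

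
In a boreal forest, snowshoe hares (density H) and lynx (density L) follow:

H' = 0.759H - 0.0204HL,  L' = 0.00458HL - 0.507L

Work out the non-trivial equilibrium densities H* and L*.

Set dL/dt = 0 with L > 0: 0.00458H - 0.507 = 0, so H* = 0.507/0.00458 = 111.
Set dH/dt = 0 with H > 0: 0.759 - 0.0204L = 0, so L* = 0.759/0.0204 = 37.2.

H* ≈ 111, L* ≈ 37.2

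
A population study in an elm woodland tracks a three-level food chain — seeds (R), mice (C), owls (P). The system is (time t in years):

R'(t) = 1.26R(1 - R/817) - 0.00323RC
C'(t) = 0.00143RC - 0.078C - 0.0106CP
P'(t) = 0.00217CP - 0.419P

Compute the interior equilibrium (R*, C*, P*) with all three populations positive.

From dP/dt = 0: 0.00217C* = 0.419, so C* = 193.
From dR/dt = 0: 1.26(1 - R*/817) = 0.00323·193, giving R* = 817·(1 - 0.495) = 413.
From dC/dt = 0: 0.00143·413 - 0.078 = 0.0106P*, so P* = 0.512/0.0106 = 48.3.

R* ≈ 413, C* ≈ 193, P* ≈ 48.3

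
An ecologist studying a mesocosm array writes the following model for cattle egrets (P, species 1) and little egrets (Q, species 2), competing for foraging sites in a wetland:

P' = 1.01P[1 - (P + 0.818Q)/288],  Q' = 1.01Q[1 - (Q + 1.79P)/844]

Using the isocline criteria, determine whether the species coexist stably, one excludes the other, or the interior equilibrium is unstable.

Compare the nullcline intercepts: K1/α12 = 288/0.818 = 352 < K2 = 844; K2/α21 = 844/1.79 = 472 > K1 = 288.
Since the inequalities point opposite ways, species 2 can invade but species 1 cannot.

species 2 excludes species 1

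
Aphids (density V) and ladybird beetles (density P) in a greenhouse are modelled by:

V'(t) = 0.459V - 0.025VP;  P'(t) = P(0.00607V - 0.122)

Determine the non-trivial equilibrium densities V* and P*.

V* ≈ 20.1, P* ≈ 18.4

Set dP/dt = 0 with P > 0: 0.00607V - 0.122 = 0, so V* = 0.122/0.00607 = 20.1.
Set dV/dt = 0 with V > 0: 0.459 - 0.025P = 0, so P* = 0.459/0.025 = 18.4.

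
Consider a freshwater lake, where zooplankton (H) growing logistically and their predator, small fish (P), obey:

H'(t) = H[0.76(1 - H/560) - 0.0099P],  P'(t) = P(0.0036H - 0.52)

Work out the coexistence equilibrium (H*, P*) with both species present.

From dP/dt = 0 with P > 0: 0.0036H* = 0.52, so H* = 144.
Substitute into dH/dt = 0: 0.76(1 - 144/560) = 0.0099P*.
The bracket is 0.742, giving P* = 0.564/0.0099 = 57.

H* ≈ 144, P* ≈ 57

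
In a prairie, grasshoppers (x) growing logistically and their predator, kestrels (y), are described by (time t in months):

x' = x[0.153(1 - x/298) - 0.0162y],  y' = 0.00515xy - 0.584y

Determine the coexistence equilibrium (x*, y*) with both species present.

From dy/dt = 0 with y > 0: 0.00515x* = 0.584, so x* = 113.
Substitute into dx/dt = 0: 0.153(1 - 113/298) = 0.0162y*.
The bracket is 0.619, giving y* = 0.0948/0.0162 = 5.85.

x* ≈ 113, y* ≈ 5.85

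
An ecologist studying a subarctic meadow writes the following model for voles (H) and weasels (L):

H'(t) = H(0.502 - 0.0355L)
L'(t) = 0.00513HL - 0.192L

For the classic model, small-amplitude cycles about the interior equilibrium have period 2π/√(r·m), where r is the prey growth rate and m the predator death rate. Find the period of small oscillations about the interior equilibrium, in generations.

Here r = 0.502 and m = 0.192, so r·m = 0.0964.
ω = √0.0964 = 0.31 per generation, hence T = 2π/ω ≈ 20.2 generations.

T ≈ 20.2 generations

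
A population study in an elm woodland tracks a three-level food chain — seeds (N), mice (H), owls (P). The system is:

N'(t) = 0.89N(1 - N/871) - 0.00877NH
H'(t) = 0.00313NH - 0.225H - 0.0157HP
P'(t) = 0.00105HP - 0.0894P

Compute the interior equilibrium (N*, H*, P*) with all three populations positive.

N* ≈ 140, H* ≈ 85.1, P* ≈ 13.6

From dP/dt = 0: 0.00105H* = 0.0894, so H* = 85.1.
From dN/dt = 0: 0.89(1 - N*/871) = 0.00877·85.1, giving N* = 871·(1 - 0.839) = 140.
From dH/dt = 0: 0.00313·140 - 0.225 = 0.0157P*, so P* = 0.214/0.0157 = 13.6.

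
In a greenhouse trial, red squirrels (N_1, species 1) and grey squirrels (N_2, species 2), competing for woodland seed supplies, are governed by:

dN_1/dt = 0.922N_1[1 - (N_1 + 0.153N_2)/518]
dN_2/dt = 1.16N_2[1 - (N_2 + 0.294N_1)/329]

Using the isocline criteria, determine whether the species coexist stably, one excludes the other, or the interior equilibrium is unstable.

Compare the nullcline intercepts: K1/α12 = 518/0.153 = 3390 > K2 = 329; K2/α21 = 329/0.294 = 1120 > K1 = 518.
Since both inequalities hold, each species can invade when rare, so the interior equilibrium is stable.

stable coexistence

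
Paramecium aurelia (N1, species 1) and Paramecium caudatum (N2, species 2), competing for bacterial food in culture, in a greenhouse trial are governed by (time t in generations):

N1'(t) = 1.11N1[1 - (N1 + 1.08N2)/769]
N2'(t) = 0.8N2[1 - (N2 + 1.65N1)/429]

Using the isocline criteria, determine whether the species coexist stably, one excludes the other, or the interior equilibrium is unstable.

species 1 excludes species 2

Compare the nullcline intercepts: K1/α12 = 769/1.08 = 712 > K2 = 429; K2/α21 = 429/1.65 = 260 < K1 = 769.
Since the inequalities point opposite ways, species 1 can invade but species 2 cannot.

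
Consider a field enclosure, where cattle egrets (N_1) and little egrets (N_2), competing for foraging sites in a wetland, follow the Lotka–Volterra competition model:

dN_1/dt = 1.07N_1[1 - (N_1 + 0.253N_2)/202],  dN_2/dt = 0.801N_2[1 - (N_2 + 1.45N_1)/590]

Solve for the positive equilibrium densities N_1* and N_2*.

N_1* ≈ 83.3, N_2* ≈ 469

Setting both brackets to zero gives the nullclines N_1 + 0.253N_2 = 202 and 1.45N_1 + N_2 = 590.
Substituting N_2 = 590 - 1.45N_1 into the first: N_1(1 - 0.253·1.45) = 202 - 0.253·590.
So N_1* = 52.7/0.633 = 83.3, and then N_2* = 590 - 1.45·83.3 = 469.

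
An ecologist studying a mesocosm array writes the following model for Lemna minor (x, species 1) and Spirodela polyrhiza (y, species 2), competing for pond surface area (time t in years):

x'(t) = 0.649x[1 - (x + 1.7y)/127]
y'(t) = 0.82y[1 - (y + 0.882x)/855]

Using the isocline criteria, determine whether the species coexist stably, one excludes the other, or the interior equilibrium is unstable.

Compare the nullcline intercepts: K1/α12 = 127/1.7 = 74.7 < K2 = 855; K2/α21 = 855/0.882 = 969 > K1 = 127.
Since the inequalities point opposite ways, species 2 can invade but species 1 cannot.

species 2 excludes species 1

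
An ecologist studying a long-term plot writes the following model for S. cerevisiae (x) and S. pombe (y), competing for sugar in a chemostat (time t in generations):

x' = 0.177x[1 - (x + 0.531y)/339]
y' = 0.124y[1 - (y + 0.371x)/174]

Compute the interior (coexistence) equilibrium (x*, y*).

Setting both brackets to zero gives the nullclines x + 0.531y = 339 and 0.371x + y = 174.
Substituting y = 174 - 0.371x into the first: x(1 - 0.531·0.371) = 339 - 0.531·174.
So x* = 247/0.803 = 307, and then y* = 174 - 0.371·307 = 60.1.

x* ≈ 307, y* ≈ 60.1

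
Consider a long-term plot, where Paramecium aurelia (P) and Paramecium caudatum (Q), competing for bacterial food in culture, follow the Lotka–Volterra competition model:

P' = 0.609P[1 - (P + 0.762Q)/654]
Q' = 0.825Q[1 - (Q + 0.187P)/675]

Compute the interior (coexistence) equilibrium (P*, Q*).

Setting both brackets to zero gives the nullclines P + 0.762Q = 654 and 0.187P + Q = 675.
Substituting Q = 675 - 0.187P into the first: P(1 - 0.762·0.187) = 654 - 0.762·675.
So P* = 140/0.858 = 163, and then Q* = 675 - 0.187·163 = 645.

P* ≈ 163, Q* ≈ 645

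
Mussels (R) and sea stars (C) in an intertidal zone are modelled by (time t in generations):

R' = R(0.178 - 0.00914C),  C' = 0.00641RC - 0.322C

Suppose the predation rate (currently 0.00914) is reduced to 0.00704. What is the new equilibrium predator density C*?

C* ≈ 25.3

At the interior fixed point, setting dR/dt = 0 with R > 0 fixes C* = (prey growth rate)/(RC coefficient) — independent of the other coefficients.
With the change, C* = 0.178/0.00704 = 25.3; it rises from 19.5.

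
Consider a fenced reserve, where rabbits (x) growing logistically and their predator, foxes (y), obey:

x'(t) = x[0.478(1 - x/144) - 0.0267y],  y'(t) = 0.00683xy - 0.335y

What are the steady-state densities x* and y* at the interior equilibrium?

From dy/dt = 0 with y > 0: 0.00683x* = 0.335, so x* = 49.
Substitute into dx/dt = 0: 0.478(1 - 49/144) = 0.0267y*.
The bracket is 0.659, giving y* = 0.315/0.0267 = 11.8.

x* ≈ 49, y* ≈ 11.8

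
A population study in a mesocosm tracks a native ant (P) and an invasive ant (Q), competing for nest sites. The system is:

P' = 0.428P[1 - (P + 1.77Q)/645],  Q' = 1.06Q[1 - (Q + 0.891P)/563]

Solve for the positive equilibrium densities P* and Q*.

Setting both brackets to zero gives the nullclines P + 1.77Q = 645 and 0.891P + Q = 563.
Substituting Q = 563 - 0.891P into the first: P(1 - 1.77·0.891) = 645 - 1.77·563.
So P* = -352/-0.577 = 609, and then Q* = 563 - 0.891·609 = 20.3.

P* ≈ 609, Q* ≈ 20.3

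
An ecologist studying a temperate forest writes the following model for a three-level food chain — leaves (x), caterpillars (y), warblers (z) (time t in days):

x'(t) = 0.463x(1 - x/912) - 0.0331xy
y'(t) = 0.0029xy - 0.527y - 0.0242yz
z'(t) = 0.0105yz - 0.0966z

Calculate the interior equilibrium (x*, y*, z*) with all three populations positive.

x* ≈ 312, y* ≈ 9.2, z* ≈ 15.6

From dz/dt = 0: 0.0105y* = 0.0966, so y* = 9.2.
From dx/dt = 0: 0.463(1 - x*/912) = 0.0331·9.2, giving x* = 912·(1 - 0.658) = 312.
From dy/dt = 0: 0.0029·312 - 0.527 = 0.0242z*, so z* = 0.378/0.0242 = 15.6.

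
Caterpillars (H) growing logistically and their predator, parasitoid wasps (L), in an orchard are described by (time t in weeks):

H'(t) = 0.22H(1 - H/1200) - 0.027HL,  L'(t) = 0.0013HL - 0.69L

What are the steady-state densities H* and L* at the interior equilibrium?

H* ≈ 531, L* ≈ 4.54

From dL/dt = 0 with L > 0: 0.0013H* = 0.69, so H* = 531.
Substitute into dH/dt = 0: 0.22(1 - 531/1200) = 0.027L*.
The bracket is 0.558, giving L* = 0.123/0.027 = 4.54.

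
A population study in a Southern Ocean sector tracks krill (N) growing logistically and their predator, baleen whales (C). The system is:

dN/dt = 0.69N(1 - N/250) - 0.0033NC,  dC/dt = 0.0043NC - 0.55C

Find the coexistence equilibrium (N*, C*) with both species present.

From dC/dt = 0 with C > 0: 0.0043N* = 0.55, so N* = 128.
Substitute into dN/dt = 0: 0.69(1 - 128/250) = 0.0033C*.
The bracket is 0.488, giving C* = 0.337/0.0033 = 102.

N* ≈ 128, C* ≈ 102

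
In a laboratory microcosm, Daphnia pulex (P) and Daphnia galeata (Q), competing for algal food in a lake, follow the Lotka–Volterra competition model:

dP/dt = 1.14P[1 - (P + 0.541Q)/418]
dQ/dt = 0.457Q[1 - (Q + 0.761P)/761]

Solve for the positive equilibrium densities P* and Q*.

Setting both brackets to zero gives the nullclines P + 0.541Q = 418 and 0.761P + Q = 761.
Substituting Q = 761 - 0.761P into the first: P(1 - 0.541·0.761) = 418 - 0.541·761.
So P* = 6.3/0.588 = 10.7, and then Q* = 761 - 0.761·10.7 = 753.

P* ≈ 10.7, Q* ≈ 753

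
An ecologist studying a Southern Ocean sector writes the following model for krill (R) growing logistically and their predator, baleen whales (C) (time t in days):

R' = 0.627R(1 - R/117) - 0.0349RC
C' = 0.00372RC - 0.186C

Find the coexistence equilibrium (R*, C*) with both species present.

R* ≈ 50, C* ≈ 10.3

From dC/dt = 0 with C > 0: 0.00372R* = 0.186, so R* = 50.
Substitute into dR/dt = 0: 0.627(1 - 50/117) = 0.0349C*.
The bracket is 0.573, giving C* = 0.359/0.0349 = 10.3.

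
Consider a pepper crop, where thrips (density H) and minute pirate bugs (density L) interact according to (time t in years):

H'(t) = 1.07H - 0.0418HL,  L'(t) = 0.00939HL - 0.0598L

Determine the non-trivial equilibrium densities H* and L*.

H* ≈ 6.37, L* ≈ 25.6

Set dL/dt = 0 with L > 0: 0.00939H - 0.0598 = 0, so H* = 0.0598/0.00939 = 6.37.
Set dH/dt = 0 with H > 0: 1.07 - 0.0418L = 0, so L* = 1.07/0.0418 = 25.6.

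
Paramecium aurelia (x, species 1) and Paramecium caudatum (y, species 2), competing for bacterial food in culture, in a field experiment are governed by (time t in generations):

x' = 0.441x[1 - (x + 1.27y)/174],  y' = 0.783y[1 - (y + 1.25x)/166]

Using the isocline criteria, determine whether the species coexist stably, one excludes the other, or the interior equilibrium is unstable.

unstable coexistence (outcome depends on initial conditions)

Compare the nullcline intercepts: K1/α12 = 174/1.27 = 137 < K2 = 166; K2/α21 = 166/1.25 = 133 < K1 = 174.
Since both are reversed, neither can invade when rare; the interior point is a saddle.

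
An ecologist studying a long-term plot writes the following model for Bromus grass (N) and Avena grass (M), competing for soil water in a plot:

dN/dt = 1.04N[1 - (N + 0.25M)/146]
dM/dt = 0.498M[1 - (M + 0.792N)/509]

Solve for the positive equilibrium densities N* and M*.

N* ≈ 23.4, M* ≈ 490

Setting both brackets to zero gives the nullclines N + 0.25M = 146 and 0.792N + M = 509.
Substituting M = 509 - 0.792N into the first: N(1 - 0.25·0.792) = 146 - 0.25·509.
So N* = 18.8/0.802 = 23.4, and then M* = 509 - 0.792·23.4 = 490.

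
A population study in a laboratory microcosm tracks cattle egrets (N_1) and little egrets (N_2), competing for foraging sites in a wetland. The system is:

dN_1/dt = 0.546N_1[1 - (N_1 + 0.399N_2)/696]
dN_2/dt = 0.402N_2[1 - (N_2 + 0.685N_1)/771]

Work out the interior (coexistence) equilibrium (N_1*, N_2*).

Setting both brackets to zero gives the nullclines N_1 + 0.399N_2 = 696 and 0.685N_1 + N_2 = 771.
Substituting N_2 = 771 - 0.685N_1 into the first: N_1(1 - 0.399·0.685) = 696 - 0.399·771.
So N_1* = 388/0.727 = 534, and then N_2* = 771 - 0.685·534 = 405.

N_1* ≈ 534, N_2* ≈ 405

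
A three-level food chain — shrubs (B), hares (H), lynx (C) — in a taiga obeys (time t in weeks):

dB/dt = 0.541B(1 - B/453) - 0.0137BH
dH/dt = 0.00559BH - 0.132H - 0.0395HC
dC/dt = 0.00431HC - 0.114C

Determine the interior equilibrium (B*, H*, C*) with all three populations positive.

B* ≈ 150, H* ≈ 26.5, C* ≈ 17.8

From dC/dt = 0: 0.00431H* = 0.114, so H* = 26.5.
From dB/dt = 0: 0.541(1 - B*/453) = 0.0137·26.5, giving B* = 453·(1 - 0.67) = 150.
From dH/dt = 0: 0.00559·150 - 0.132 = 0.0395C*, so C* = 0.704/0.0395 = 17.8.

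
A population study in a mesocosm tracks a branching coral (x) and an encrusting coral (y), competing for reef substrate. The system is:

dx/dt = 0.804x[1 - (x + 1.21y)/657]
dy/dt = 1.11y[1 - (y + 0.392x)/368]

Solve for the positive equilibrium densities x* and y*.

Setting both brackets to zero gives the nullclines x + 1.21y = 657 and 0.392x + y = 368.
Substituting y = 368 - 0.392x into the first: x(1 - 1.21·0.392) = 657 - 1.21·368.
So x* = 212/0.526 = 403, and then y* = 368 - 0.392·403 = 210.

x* ≈ 403, y* ≈ 210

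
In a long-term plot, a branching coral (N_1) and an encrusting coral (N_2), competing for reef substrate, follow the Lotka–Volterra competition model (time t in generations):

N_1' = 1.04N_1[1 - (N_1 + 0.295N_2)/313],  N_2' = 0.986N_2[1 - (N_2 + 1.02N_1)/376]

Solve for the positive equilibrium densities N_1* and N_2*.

Setting both brackets to zero gives the nullclines N_1 + 0.295N_2 = 313 and 1.02N_1 + N_2 = 376.
Substituting N_2 = 376 - 1.02N_1 into the first: N_1(1 - 0.295·1.02) = 313 - 0.295·376.
So N_1* = 202/0.699 = 289, and then N_2* = 376 - 1.02·289 = 81.2.

N_1* ≈ 289, N_2* ≈ 81.2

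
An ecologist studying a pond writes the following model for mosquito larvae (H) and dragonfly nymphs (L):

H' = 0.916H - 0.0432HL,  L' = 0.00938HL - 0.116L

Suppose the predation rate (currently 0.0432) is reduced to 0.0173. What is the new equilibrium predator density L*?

At the interior fixed point, setting dH/dt = 0 with H > 0 fixes L* = (prey growth rate)/(HL coefficient) — independent of the other coefficients.
With the change, L* = 0.916/0.0173 = 52.9; it rises from 21.2.

L* ≈ 52.9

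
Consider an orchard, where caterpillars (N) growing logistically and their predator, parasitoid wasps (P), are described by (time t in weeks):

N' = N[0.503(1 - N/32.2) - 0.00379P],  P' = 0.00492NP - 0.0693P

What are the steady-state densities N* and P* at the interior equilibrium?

N* ≈ 14.1, P* ≈ 74.7

From dP/dt = 0 with P > 0: 0.00492N* = 0.0693, so N* = 14.1.
Substitute into dN/dt = 0: 0.503(1 - 14.1/32.2) = 0.00379P*.
The bracket is 0.563, giving P* = 0.283/0.00379 = 74.7.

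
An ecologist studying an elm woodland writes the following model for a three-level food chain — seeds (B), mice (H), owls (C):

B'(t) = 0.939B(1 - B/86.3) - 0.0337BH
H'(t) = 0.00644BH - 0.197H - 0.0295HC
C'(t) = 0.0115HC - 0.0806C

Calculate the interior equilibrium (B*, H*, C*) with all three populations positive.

B* ≈ 64.6, H* ≈ 7.01, C* ≈ 7.42

From dC/dt = 0: 0.0115H* = 0.0806, so H* = 7.01.
From dB/dt = 0: 0.939(1 - B*/86.3) = 0.0337·7.01, giving B* = 86.3·(1 - 0.252) = 64.6.
From dH/dt = 0: 0.00644·64.6 - 0.197 = 0.0295C*, so C* = 0.219/0.0295 = 7.42.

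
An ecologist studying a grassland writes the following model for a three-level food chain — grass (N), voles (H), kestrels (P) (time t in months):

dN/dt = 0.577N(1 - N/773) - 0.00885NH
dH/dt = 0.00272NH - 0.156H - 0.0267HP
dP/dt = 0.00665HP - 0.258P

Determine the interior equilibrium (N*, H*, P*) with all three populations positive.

N* ≈ 313, H* ≈ 38.8, P* ≈ 26

From dP/dt = 0: 0.00665H* = 0.258, so H* = 38.8.
From dN/dt = 0: 0.577(1 - N*/773) = 0.00885·38.8, giving N* = 773·(1 - 0.595) = 313.
From dH/dt = 0: 0.00272·313 - 0.156 = 0.0267P*, so P* = 0.695/0.0267 = 26.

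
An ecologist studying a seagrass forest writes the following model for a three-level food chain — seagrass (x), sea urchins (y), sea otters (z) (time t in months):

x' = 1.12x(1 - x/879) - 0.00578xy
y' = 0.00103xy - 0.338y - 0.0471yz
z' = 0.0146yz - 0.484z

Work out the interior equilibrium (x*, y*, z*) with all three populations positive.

x* ≈ 729, y* ≈ 33.2, z* ≈ 8.76

From dz/dt = 0: 0.0146y* = 0.484, so y* = 33.2.
From dx/dt = 0: 1.12(1 - x*/879) = 0.00578·33.2, giving x* = 879·(1 - 0.171) = 729.
From dy/dt = 0: 0.00103·729 - 0.338 = 0.0471z*, so z* = 0.412/0.0471 = 8.76.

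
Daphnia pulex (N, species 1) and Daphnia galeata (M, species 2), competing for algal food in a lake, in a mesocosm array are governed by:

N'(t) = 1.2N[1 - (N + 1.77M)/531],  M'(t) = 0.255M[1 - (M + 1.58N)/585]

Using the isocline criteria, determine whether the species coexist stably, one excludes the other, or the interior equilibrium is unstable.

unstable coexistence (outcome depends on initial conditions)

Compare the nullcline intercepts: K1/α12 = 531/1.77 = 300 < K2 = 585; K2/α21 = 585/1.58 = 370 < K1 = 531.
Since both are reversed, neither can invade when rare; the interior point is a saddle.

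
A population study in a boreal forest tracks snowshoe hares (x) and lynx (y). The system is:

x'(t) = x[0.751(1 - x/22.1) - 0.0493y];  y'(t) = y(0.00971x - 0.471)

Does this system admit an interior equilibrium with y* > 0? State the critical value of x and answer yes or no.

The predator equation gives dy/dt > 0 only when x > 0.471/0.00971 = 48.5.
Without the predator, x → K = 22.1. Since 22.1 < 48.5, the predator cannot invade.

Threshold x = 48.5; K < 48.5, so no, the predator goes extinct.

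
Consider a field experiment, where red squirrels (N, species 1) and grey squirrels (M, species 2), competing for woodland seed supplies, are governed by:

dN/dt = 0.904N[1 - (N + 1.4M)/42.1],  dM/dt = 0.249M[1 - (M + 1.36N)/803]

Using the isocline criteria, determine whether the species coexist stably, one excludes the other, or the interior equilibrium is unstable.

Compare the nullcline intercepts: K1/α12 = 42.1/1.4 = 30.1 < K2 = 803; K2/α21 = 803/1.36 = 590 > K1 = 42.1.
Since the inequalities point opposite ways, species 2 can invade but species 1 cannot.

species 2 excludes species 1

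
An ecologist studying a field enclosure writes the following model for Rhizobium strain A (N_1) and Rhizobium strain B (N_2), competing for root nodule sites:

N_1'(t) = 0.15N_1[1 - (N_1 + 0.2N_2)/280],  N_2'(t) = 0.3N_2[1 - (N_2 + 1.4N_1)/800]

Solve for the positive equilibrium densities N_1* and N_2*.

N_1* ≈ 167, N_2* ≈ 567

Setting both brackets to zero gives the nullclines N_1 + 0.2N_2 = 280 and 1.4N_1 + N_2 = 800.
Substituting N_2 = 800 - 1.4N_1 into the first: N_1(1 - 0.2·1.4) = 280 - 0.2·800.
So N_1* = 120/0.72 = 167, and then N_2* = 800 - 1.4·167 = 567.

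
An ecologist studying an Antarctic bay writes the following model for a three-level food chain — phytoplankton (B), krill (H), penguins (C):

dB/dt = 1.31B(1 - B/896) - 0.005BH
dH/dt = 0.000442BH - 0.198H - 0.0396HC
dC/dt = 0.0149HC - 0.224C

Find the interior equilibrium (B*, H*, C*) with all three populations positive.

From dC/dt = 0: 0.0149H* = 0.224, so H* = 15.
From dB/dt = 0: 1.31(1 - B*/896) = 0.005·15, giving B* = 896·(1 - 0.0574) = 845.
From dH/dt = 0: 0.000442·845 - 0.198 = 0.0396C*, so C* = 0.175/0.0396 = 4.43.

B* ≈ 845, H* ≈ 15, C* ≈ 4.43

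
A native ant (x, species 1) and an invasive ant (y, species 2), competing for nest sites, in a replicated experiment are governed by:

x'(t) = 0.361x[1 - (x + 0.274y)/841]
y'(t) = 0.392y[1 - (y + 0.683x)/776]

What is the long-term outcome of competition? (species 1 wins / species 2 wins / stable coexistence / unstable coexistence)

stable coexistence

Compare the nullcline intercepts: K1/α12 = 841/0.274 = 3070 > K2 = 776; K2/α21 = 776/0.683 = 1140 > K1 = 841.
Since both inequalities hold, each species can invade when rare, so the interior equilibrium is stable.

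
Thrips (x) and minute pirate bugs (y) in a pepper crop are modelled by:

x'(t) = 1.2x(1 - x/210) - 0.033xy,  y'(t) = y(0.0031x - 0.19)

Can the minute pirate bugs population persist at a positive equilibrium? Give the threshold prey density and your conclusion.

The predator equation gives dy/dt > 0 only when x > 0.19/0.0031 = 61.3.
Without the predator, x → K = 210. Since 210 > 61.3, the predator can invade and persist.

Threshold x = 61.3; K > 61.3, so yes, the predator persists.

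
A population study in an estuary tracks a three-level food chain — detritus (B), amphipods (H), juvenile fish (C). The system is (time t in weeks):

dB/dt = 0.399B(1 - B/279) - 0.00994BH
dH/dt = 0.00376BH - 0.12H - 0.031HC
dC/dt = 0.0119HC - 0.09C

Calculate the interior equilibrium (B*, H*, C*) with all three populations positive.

B* ≈ 226, H* ≈ 7.56, C* ≈ 23.6

From dC/dt = 0: 0.0119H* = 0.09, so H* = 7.56.
From dB/dt = 0: 0.399(1 - B*/279) = 0.00994·7.56, giving B* = 279·(1 - 0.188) = 226.
From dH/dt = 0: 0.00376·226 - 0.12 = 0.031C*, so C* = 0.731/0.031 = 23.6.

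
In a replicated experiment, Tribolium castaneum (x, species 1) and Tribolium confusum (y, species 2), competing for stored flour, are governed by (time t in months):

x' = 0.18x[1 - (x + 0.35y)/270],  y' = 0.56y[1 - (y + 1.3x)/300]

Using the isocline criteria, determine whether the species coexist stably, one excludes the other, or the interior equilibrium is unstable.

Compare the nullcline intercepts: K1/α12 = 270/0.35 = 771 > K2 = 300; K2/α21 = 300/1.3 = 231 < K1 = 270.
Since the inequalities point opposite ways, species 1 can invade but species 2 cannot.

species 1 excludes species 2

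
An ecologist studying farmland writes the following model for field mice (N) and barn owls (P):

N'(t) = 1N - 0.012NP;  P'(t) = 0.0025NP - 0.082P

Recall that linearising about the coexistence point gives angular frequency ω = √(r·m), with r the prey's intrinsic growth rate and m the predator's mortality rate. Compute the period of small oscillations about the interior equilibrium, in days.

T ≈ 21.9 days

Here r = 1 and m = 0.082, so r·m = 0.082.
ω = √0.082 = 0.286 per day, hence T = 2π/ω ≈ 21.9 days.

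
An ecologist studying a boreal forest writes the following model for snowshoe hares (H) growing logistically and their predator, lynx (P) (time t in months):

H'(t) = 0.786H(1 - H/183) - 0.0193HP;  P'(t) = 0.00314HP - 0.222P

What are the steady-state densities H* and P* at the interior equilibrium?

H* ≈ 70.7, P* ≈ 25

From dP/dt = 0 with P > 0: 0.00314H* = 0.222, so H* = 70.7.
Substitute into dH/dt = 0: 0.786(1 - 70.7/183) = 0.0193P*.
The bracket is 0.614, giving P* = 0.482/0.0193 = 25.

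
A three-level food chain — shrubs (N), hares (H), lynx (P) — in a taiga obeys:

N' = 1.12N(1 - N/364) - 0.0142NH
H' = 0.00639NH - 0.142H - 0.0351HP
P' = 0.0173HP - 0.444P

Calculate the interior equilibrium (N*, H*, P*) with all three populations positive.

From dP/dt = 0: 0.0173H* = 0.444, so H* = 25.7.
From dN/dt = 0: 1.12(1 - N*/364) = 0.0142·25.7, giving N* = 364·(1 - 0.325) = 246.
From dH/dt = 0: 0.00639·246 - 0.142 = 0.0351P*, so P* = 1.43/0.0351 = 40.7.

N* ≈ 246, H* ≈ 25.7, P* ≈ 40.7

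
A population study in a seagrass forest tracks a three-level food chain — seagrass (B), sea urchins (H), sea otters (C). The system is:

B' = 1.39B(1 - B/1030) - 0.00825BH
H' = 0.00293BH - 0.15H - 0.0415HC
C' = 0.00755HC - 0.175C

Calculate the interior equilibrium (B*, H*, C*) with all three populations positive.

From dC/dt = 0: 0.00755H* = 0.175, so H* = 23.2.
From dB/dt = 0: 1.39(1 - B*/1030) = 0.00825·23.2, giving B* = 1030·(1 - 0.138) = 888.
From dH/dt = 0: 0.00293·888 - 0.15 = 0.0415C*, so C* = 2.45/0.0415 = 59.1.

B* ≈ 888, H* ≈ 23.2, C* ≈ 59.1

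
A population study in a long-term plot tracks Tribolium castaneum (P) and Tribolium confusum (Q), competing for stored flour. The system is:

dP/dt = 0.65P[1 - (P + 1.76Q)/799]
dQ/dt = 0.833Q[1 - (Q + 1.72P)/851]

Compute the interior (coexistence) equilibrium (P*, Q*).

Setting both brackets to zero gives the nullclines P + 1.76Q = 799 and 1.72P + Q = 851.
Substituting Q = 851 - 1.72P into the first: P(1 - 1.76·1.72) = 799 - 1.76·851.
So P* = -699/-2.03 = 345, and then Q* = 851 - 1.72·345 = 258.

P* ≈ 345, Q* ≈ 258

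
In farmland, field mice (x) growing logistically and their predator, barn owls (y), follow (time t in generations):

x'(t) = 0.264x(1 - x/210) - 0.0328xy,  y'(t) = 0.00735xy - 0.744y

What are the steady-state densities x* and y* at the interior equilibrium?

x* ≈ 101, y* ≈ 4.17

From dy/dt = 0 with y > 0: 0.00735x* = 0.744, so x* = 101.
Substitute into dx/dt = 0: 0.264(1 - 101/210) = 0.0328y*.
The bracket is 0.518, giving y* = 0.137/0.0328 = 4.17.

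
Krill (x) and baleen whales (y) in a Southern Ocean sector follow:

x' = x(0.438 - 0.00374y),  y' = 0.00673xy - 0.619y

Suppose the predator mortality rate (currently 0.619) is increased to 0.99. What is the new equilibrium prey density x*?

x* ≈ 147

At the interior fixed point, setting dy/dt = 0 with y > 0 fixes x* = (predator death rate)/(xy coefficient) — independent of the other coefficients.
With the change, x* = 0.99/0.00673 = 147; it rises from 92.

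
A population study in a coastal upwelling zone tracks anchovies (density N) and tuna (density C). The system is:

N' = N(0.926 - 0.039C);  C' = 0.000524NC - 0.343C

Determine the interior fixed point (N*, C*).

Set dC/dt = 0 with C > 0: 0.000524N - 0.343 = 0, so N* = 0.343/0.000524 = 655.
Set dN/dt = 0 with N > 0: 0.926 - 0.039C = 0, so C* = 0.926/0.039 = 23.7.

N* ≈ 655, C* ≈ 23.7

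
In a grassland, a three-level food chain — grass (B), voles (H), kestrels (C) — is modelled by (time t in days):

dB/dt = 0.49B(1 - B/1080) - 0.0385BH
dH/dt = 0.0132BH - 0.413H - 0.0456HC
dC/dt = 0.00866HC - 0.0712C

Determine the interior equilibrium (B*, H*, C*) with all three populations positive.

B* ≈ 382, H* ≈ 8.22, C* ≈ 102

From dC/dt = 0: 0.00866H* = 0.0712, so H* = 8.22.
From dB/dt = 0: 0.49(1 - B*/1080) = 0.0385·8.22, giving B* = 1080·(1 - 0.646) = 382.
From dH/dt = 0: 0.0132·382 - 0.413 = 0.0456C*, so C* = 4.63/0.0456 = 102.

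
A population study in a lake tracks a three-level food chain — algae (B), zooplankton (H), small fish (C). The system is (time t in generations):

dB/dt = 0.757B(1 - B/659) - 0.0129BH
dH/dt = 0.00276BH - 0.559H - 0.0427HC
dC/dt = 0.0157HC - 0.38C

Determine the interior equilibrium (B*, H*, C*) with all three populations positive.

From dC/dt = 0: 0.0157H* = 0.38, so H* = 24.2.
From dB/dt = 0: 0.757(1 - B*/659) = 0.0129·24.2, giving B* = 659·(1 - 0.412) = 387.
From dH/dt = 0: 0.00276·387 - 0.559 = 0.0427C*, so C* = 0.51/0.0427 = 11.9.

B* ≈ 387, H* ≈ 24.2, C* ≈ 11.9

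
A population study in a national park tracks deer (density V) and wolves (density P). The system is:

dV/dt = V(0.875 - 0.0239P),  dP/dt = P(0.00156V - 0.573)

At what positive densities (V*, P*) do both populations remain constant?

Set dP/dt = 0 with P > 0: 0.00156V - 0.573 = 0, so V* = 0.573/0.00156 = 367.
Set dV/dt = 0 with V > 0: 0.875 - 0.0239P = 0, so P* = 0.875/0.0239 = 36.6.

V* ≈ 367, P* ≈ 36.6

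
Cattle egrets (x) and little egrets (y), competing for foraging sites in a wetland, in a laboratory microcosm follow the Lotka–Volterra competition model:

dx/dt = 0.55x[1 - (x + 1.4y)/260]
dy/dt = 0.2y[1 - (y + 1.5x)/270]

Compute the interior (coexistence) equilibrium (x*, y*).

Setting both brackets to zero gives the nullclines x + 1.4y = 260 and 1.5x + y = 270.
Substituting y = 270 - 1.5x into the first: x(1 - 1.4·1.5) = 260 - 1.4·270.
So x* = -118/-1.1 = 107, and then y* = 270 - 1.5·107 = 109.

x* ≈ 107, y* ≈ 109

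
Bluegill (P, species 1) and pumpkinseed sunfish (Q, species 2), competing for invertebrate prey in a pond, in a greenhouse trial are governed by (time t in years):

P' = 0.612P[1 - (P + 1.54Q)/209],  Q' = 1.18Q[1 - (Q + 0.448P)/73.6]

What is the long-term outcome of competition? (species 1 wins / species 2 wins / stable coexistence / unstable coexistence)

Compare the nullcline intercepts: K1/α12 = 209/1.54 = 136 > K2 = 73.6; K2/α21 = 73.6/0.448 = 164 < K1 = 209.
Since the inequalities point opposite ways, species 1 can invade but species 2 cannot.

species 1 excludes species 2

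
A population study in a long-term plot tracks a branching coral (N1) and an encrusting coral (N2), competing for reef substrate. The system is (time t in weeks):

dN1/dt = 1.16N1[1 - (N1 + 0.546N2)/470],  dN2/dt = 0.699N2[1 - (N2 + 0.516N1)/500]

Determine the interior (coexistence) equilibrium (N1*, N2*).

N1* ≈ 274, N2* ≈ 358

Setting both brackets to zero gives the nullclines N1 + 0.546N2 = 470 and 0.516N1 + N2 = 500.
Substituting N2 = 500 - 0.516N1 into the first: N1(1 - 0.546·0.516) = 470 - 0.546·500.
So N1* = 197/0.718 = 274, and then N2* = 500 - 0.516·274 = 358.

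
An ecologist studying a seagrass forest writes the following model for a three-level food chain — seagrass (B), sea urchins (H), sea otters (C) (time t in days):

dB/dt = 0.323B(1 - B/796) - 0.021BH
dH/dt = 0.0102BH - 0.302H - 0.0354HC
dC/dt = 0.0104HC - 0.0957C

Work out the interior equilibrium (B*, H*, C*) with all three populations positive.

From dC/dt = 0: 0.0104H* = 0.0957, so H* = 9.2.
From dB/dt = 0: 0.323(1 - B*/796) = 0.021·9.2, giving B* = 796·(1 - 0.598) = 320.
From dH/dt = 0: 0.0102·320 - 0.302 = 0.0354C*, so C* = 2.96/0.0354 = 83.6.

B* ≈ 320, H* ≈ 9.2, C* ≈ 83.6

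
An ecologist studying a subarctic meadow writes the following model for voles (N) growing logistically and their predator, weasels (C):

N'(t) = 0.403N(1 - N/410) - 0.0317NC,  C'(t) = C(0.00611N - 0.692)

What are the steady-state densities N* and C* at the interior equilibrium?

From dC/dt = 0 with C > 0: 0.00611N* = 0.692, so N* = 113.
Substitute into dN/dt = 0: 0.403(1 - 113/410) = 0.0317C*.
The bracket is 0.724, giving C* = 0.292/0.0317 = 9.2.

N* ≈ 113, C* ≈ 9.2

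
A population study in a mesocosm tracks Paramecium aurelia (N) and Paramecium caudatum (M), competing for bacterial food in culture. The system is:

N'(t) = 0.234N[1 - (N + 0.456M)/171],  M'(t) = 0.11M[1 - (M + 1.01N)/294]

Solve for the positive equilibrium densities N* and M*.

N* ≈ 68.5, M* ≈ 225

Setting both brackets to zero gives the nullclines N + 0.456M = 171 and 1.01N + M = 294.
Substituting M = 294 - 1.01N into the first: N(1 - 0.456·1.01) = 171 - 0.456·294.
So N* = 36.9/0.539 = 68.5, and then M* = 294 - 1.01·68.5 = 225.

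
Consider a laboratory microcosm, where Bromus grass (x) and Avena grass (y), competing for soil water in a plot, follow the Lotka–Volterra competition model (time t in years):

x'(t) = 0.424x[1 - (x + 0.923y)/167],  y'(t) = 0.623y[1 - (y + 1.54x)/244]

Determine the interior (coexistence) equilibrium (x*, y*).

x* ≈ 138, y* ≈ 31.3

Setting both brackets to zero gives the nullclines x + 0.923y = 167 and 1.54x + y = 244.
Substituting y = 244 - 1.54x into the first: x(1 - 0.923·1.54) = 167 - 0.923·244.
So x* = -58.2/-0.421 = 138, and then y* = 244 - 1.54·138 = 31.3.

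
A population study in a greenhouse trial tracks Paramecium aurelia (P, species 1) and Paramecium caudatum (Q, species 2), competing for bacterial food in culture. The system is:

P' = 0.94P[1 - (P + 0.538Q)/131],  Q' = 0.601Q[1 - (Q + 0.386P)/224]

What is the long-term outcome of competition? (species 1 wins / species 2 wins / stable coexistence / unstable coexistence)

Compare the nullcline intercepts: K1/α12 = 131/0.538 = 243 > K2 = 224; K2/α21 = 224/0.386 = 580 > K1 = 131.
Since both inequalities hold, each species can invade when rare, so the interior equilibrium is stable.

stable coexistence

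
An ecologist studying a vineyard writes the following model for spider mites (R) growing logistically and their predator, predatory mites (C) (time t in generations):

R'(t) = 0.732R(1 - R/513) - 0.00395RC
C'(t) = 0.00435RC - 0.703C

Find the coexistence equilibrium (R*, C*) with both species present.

From dC/dt = 0 with C > 0: 0.00435R* = 0.703, so R* = 162.
Substitute into dR/dt = 0: 0.732(1 - 162/513) = 0.00395C*.
The bracket is 0.685, giving C* = 0.501/0.00395 = 127.

R* ≈ 162, C* ≈ 127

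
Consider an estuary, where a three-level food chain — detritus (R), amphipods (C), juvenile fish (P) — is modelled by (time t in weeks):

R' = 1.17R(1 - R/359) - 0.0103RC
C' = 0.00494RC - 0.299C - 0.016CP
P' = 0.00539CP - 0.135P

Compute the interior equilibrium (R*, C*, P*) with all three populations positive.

R* ≈ 280, C* ≈ 25, P* ≈ 67.7

From dP/dt = 0: 0.00539C* = 0.135, so C* = 25.
From dR/dt = 0: 1.17(1 - R*/359) = 0.0103·25, giving R* = 359·(1 - 0.22) = 280.
From dC/dt = 0: 0.00494·280 - 0.299 = 0.016P*, so P* = 1.08/0.016 = 67.7.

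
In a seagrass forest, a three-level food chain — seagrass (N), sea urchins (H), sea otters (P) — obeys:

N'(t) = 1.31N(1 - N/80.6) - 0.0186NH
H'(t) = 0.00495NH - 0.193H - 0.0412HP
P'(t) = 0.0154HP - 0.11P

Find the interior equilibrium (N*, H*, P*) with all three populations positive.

N* ≈ 72.4, H* ≈ 7.14, P* ≈ 4.02

From dP/dt = 0: 0.0154H* = 0.11, so H* = 7.14.
From dN/dt = 0: 1.31(1 - N*/80.6) = 0.0186·7.14, giving N* = 80.6·(1 - 0.101) = 72.4.
From dH/dt = 0: 0.00495·72.4 - 0.193 = 0.0412P*, so P* = 0.166/0.0412 = 4.02.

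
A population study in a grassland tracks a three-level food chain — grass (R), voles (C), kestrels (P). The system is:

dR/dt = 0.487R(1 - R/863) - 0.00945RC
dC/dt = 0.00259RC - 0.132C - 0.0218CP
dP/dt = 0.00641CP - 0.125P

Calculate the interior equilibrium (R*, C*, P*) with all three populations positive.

R* ≈ 536, C* ≈ 19.5, P* ≈ 57.7

From dP/dt = 0: 0.00641C* = 0.125, so C* = 19.5.
From dR/dt = 0: 0.487(1 - R*/863) = 0.00945·19.5, giving R* = 863·(1 - 0.378) = 536.
From dC/dt = 0: 0.00259·536 - 0.132 = 0.0218P*, so P* = 1.26/0.0218 = 57.7.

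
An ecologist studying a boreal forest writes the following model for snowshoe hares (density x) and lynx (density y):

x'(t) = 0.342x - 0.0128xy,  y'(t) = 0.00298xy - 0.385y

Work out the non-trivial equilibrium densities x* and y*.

Set dy/dt = 0 with y > 0: 0.00298x - 0.385 = 0, so x* = 0.385/0.00298 = 129.
Set dx/dt = 0 with x > 0: 0.342 - 0.0128y = 0, so y* = 0.342/0.0128 = 26.7.

x* ≈ 129, y* ≈ 26.7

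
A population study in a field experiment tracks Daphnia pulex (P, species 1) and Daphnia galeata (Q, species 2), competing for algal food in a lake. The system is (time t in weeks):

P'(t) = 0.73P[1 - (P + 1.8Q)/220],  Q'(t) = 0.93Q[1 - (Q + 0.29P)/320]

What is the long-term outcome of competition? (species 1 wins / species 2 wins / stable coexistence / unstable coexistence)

species 2 excludes species 1

Compare the nullcline intercepts: K1/α12 = 220/1.8 = 122 < K2 = 320; K2/α21 = 320/0.29 = 1100 > K1 = 220.
Since the inequalities point opposite ways, species 2 can invade but species 1 cannot.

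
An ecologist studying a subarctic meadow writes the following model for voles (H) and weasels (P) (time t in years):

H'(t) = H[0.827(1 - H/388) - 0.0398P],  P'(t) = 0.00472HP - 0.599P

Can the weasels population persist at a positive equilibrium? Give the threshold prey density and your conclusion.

Threshold H = 127; K > 127, so yes, the predator persists.

The predator equation gives dP/dt > 0 only when H > 0.599/0.00472 = 127.
Without the predator, H → K = 388. Since 388 > 127, the predator can invade and persist.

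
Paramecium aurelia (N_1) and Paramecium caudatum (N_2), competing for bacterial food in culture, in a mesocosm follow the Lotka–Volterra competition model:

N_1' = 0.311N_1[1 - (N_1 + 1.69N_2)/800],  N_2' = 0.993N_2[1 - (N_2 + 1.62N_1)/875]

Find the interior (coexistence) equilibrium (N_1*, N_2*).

Setting both brackets to zero gives the nullclines N_1 + 1.69N_2 = 800 and 1.62N_1 + N_2 = 875.
Substituting N_2 = 875 - 1.62N_1 into the first: N_1(1 - 1.69·1.62) = 800 - 1.69·875.
So N_1* = -679/-1.74 = 391, and then N_2* = 875 - 1.62·391 = 242.

N_1* ≈ 391, N_2* ≈ 242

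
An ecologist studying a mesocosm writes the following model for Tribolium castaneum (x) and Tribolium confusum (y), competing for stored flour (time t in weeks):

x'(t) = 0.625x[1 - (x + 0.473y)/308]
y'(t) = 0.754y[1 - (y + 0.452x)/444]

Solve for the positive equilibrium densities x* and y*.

Setting both brackets to zero gives the nullclines x + 0.473y = 308 and 0.452x + y = 444.
Substituting y = 444 - 0.452x into the first: x(1 - 0.473·0.452) = 308 - 0.473·444.
So x* = 98/0.786 = 125, and then y* = 444 - 0.452·125 = 388.

x* ≈ 125, y* ≈ 388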